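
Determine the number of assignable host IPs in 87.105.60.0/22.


Host bits = 32 - 22 = 10
Total addresses = 2^10 = 1024
Usable = total - 2 (network and broadcast)
Usable hosts: 1022


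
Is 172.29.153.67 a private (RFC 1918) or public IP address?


RFC 1918 private ranges:
  10.0.0.0/8 (10.0.0.0 - 10.255.255.255)
  172.16.0.0/12 (172.16.0.0 - 172.31.255.255)
  192.168.0.0/16 (192.168.0.0 - 192.168.255.255)
Private (in 172.16.0.0/12)


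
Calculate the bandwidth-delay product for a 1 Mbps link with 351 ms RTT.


BDP = bandwidth * RTT
= 1 Mbps * 351 ms
= 1 * 1e6 * 351 / 1000 bits
= 351000 bits
= 43875 bytes
= 42.8467 KB
BDP = 351000 bits (43875 bytes)


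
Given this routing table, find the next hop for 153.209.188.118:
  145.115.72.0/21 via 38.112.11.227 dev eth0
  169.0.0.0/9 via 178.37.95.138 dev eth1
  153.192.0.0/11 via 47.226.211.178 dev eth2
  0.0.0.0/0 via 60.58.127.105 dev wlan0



Longest prefix match for 153.209.188.118:
  /21 145.115.72.0: no
  /9 169.0.0.0: no
  /11 153.192.0.0: MATCH
  /0 0.0.0.0: MATCH
Selected: next-hop 47.226.211.178 via eth2 (matched /11)


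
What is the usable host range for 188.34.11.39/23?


Network: 188.34.10.0
Broadcast: 188.34.11.255
First usable = network + 1
Last usable = broadcast - 1
Range: 188.34.10.1 to 188.34.11.254


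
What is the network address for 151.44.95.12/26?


IP:   10010111.00101100.01011111.00001100
Mask: 11111111.11111111.11111111.11000000
AND operation:
Net:  10010111.00101100.01011111.00000000
Network: 151.44.95.0/26


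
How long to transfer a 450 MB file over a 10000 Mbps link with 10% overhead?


Effective throughput = 10000 * (1 - 10/100) = 9000 Mbps
File size in Mb = 450 * 8 = 3600 Mb
Time = 3600 / 9000
Time = 0.4 seconds


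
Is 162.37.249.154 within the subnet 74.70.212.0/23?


Subnet network: 74.70.212.0
Test IP AND mask: 162.37.248.0
No, 162.37.249.154 is not in 74.70.212.0/23


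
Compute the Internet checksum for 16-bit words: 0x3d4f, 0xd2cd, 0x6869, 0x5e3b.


Sum all words (with carry folding):
+ 0x3d4f = 0x3d4f
+ 0xd2cd = 0x101d
+ 0x6869 = 0x7886
+ 0x5e3b = 0xd6c1
One's complement: ~0xd6c1
Checksum = 0x293e


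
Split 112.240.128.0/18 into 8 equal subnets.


New prefix = 18 + 3 = 21
Each subnet has 2048 addresses
  112.240.128.0/21
  112.240.136.0/21
  112.240.144.0/21
  112.240.152.0/21
  112.240.160.0/21
  112.240.168.0/21
  112.240.176.0/21
  112.240.184.0/21
Subnets: 112.240.128.0/21, 112.240.136.0/21, 112.240.144.0/21, 112.240.152.0/21, 112.240.160.0/21, 112.240.168.0/21, 112.240.176.0/21, 112.240.184.0/21


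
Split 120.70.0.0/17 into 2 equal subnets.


New prefix = 17 + 1 = 18
Each subnet has 16384 addresses
  120.70.0.0/18
  120.70.64.0/18
Subnets: 120.70.0.0/18, 120.70.64.0/18


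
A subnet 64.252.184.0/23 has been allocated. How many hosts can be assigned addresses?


Host bits = 32 - 23 = 9
Total addresses = 2^9 = 512
Usable = total - 2 (network and broadcast)
Usable hosts: 510


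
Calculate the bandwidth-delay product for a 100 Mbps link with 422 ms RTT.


BDP = bandwidth * RTT
= 100 Mbps * 422 ms
= 100 * 1e6 * 422 / 1000 bits
= 42200000 bits
= 5275000 bytes
= 5151.3672 KB
BDP = 42200000 bits (5275000 bytes)


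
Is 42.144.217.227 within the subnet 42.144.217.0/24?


Subnet network: 42.144.217.0
Test IP AND mask: 42.144.217.0
Yes, 42.144.217.227 is in 42.144.217.0/24


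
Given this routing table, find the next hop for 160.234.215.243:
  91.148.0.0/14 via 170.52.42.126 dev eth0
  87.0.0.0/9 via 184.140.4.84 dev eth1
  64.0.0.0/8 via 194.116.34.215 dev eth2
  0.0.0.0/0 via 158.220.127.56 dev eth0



Longest prefix match for 160.234.215.243:
  /14 91.148.0.0: no
  /9 87.0.0.0: no
  /8 64.0.0.0: no
  /0 0.0.0.0: MATCH
Selected: next-hop 158.220.127.56 via eth0 (matched /0)


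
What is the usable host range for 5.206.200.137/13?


Network: 5.200.0.0
Broadcast: 5.207.255.255
First usable = network + 1
Last usable = broadcast - 1
Range: 5.200.0.1 to 5.207.255.254


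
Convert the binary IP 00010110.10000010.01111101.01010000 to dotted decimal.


00010110 = 22
10000010 = 130
01111101 = 125
01010000 = 80
IP: 22.130.125.80


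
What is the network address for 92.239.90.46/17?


IP:   01011100.11101111.01011010.00101110
Mask: 11111111.11111111.10000000.00000000
AND operation:
Net:  01011100.11101111.00000000.00000000
Network: 92.239.0.0/17


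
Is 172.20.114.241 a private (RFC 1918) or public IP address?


RFC 1918 private ranges:
  10.0.0.0/8 (10.0.0.0 - 10.255.255.255)
  172.16.0.0/12 (172.16.0.0 - 172.31.255.255)
  192.168.0.0/16 (192.168.0.0 - 192.168.255.255)
Private (in 172.16.0.0/12)


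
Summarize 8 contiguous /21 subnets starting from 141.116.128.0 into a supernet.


Original prefix: /21
Number of subnets: 8 = 2^3
New prefix = 21 - 3 = 18
Supernet: 141.116.128.0/18


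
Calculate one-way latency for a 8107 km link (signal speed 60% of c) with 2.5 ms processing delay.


Speed = 0.6 * 3e5 km/s = 180000 km/s
Propagation delay = 8107 / 180000 = 0.045 s = 45.0389 ms
Processing delay = 2.5 ms
Total one-way latency = 47.5389 ms


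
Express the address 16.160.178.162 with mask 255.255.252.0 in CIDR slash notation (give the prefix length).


Binary: 11111111.11111111.11111100.00000000
Count leading 1s
Prefix: /22


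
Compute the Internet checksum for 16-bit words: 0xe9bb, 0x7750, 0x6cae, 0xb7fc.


Sum all words (with carry folding):
+ 0xe9bb = 0xe9bb
+ 0x7750 = 0x610c
+ 0x6cae = 0xcdba
+ 0xb7fc = 0x85b7
One's complement: ~0x85b7
Checksum = 0x7a48


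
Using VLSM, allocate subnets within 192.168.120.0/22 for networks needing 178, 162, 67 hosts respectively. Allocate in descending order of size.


178 hosts -> /24 (254 usable): 192.168.120.0/24
162 hosts -> /24 (254 usable): 192.168.121.0/24
67 hosts -> /25 (126 usable): 192.168.122.0/25
Allocation: 192.168.120.0/24 (178 hosts, 254 usable); 192.168.121.0/24 (162 hosts, 254 usable); 192.168.122.0/25 (67 hosts, 126 usable)


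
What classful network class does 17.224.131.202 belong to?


First octet: 17
Binary: 00010001
0xxxxxxx -> Class A (1-126)
Class A, default mask 255.0.0.0 (/8)


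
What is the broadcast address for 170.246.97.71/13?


Network: 170.240.0.0/13
Host bits = 19
Set all host bits to 1:
Broadcast: 170.247.255.255


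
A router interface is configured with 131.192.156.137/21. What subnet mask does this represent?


/21 means 21 network bits, 11 host bits
Binary: 11111111111111111111100000000000
Mask: 255.255.248.0


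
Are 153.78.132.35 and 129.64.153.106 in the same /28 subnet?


Mask: 255.255.255.240
153.78.132.35 AND mask = 153.78.132.32
129.64.153.106 AND mask = 129.64.153.96
No, different subnets (153.78.132.32 vs 129.64.153.96)


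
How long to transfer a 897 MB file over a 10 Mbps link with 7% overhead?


Effective throughput = 10 * (1 - 7/100) = 9.3 Mbps
File size in Mb = 897 * 8 = 7176 Mb
Time = 7176 / 9.3
Time = 771.6129 seconds


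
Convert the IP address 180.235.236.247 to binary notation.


180 = 10110100
235 = 11101011
236 = 11101100
247 = 11110111
Binary: 10110100.11101011.11101100.11110111


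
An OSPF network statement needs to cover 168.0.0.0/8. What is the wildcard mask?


Subnet mask: 255.0.0.0
Wildcard = 255.255.255.255 - subnet mask
255 - 255 = 0
255 - 0 = 255
255 - 0 = 255
255 - 0 = 255
Wildcard: 0.255.255.255


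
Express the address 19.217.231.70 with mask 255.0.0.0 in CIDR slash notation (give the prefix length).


Binary: 11111111.00000000.00000000.00000000
Count leading 1s
Prefix: /8


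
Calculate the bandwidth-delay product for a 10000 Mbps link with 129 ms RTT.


BDP = bandwidth * RTT
= 10000 Mbps * 129 ms
= 10000 * 1e6 * 129 / 1000 bits
= 1290000000 bits
= 161250000 bytes
= 157470.7031 KB
BDP = 1290000000 bits (161250000 bytes)


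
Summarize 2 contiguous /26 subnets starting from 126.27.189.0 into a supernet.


Original prefix: /26
Number of subnets: 2 = 2^1
New prefix = 26 - 1 = 25
Supernet: 126.27.189.0/25


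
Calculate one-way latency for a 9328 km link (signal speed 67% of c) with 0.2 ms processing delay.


Speed = 0.67 * 3e5 km/s = 201000 km/s
Propagation delay = 9328 / 201000 = 0.0464 s = 46.408 ms
Processing delay = 0.2 ms
Total one-way latency = 46.608 ms


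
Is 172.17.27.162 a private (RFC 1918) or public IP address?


RFC 1918 private ranges:
  10.0.0.0/8 (10.0.0.0 - 10.255.255.255)
  172.16.0.0/12 (172.16.0.0 - 172.31.255.255)
  192.168.0.0/16 (192.168.0.0 - 192.168.255.255)
Private (in 172.16.0.0/12)


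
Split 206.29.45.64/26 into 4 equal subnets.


New prefix = 26 + 2 = 28
Each subnet has 16 addresses
  206.29.45.64/28
  206.29.45.80/28
  206.29.45.96/28
  206.29.45.112/28
Subnets: 206.29.45.64/28, 206.29.45.80/28, 206.29.45.96/28, 206.29.45.112/28


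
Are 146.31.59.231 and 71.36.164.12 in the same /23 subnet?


Mask: 255.255.254.0
146.31.59.231 AND mask = 146.31.58.0
71.36.164.12 AND mask = 71.36.164.0
No, different subnets (146.31.58.0 vs 71.36.164.0)


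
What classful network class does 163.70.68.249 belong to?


First octet: 163
Binary: 10100011
10xxxxxx -> Class B (128-191)
Class B, default mask 255.255.0.0 (/16)


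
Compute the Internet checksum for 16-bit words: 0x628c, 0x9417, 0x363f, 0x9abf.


Sum all words (with carry folding):
+ 0x628c = 0x628c
+ 0x9417 = 0xf6a3
+ 0x363f = 0x2ce3
+ 0x9abf = 0xc7a2
One's complement: ~0xc7a2
Checksum = 0x385d


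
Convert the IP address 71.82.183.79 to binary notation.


71 = 01000111
82 = 01010010
183 = 10110111
79 = 01001111
Binary: 01000111.01010010.10110111.01001111


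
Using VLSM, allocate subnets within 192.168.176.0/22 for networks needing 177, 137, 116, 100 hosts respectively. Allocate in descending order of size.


177 hosts -> /24 (254 usable): 192.168.176.0/24
137 hosts -> /24 (254 usable): 192.168.177.0/24
116 hosts -> /25 (126 usable): 192.168.178.0/25
100 hosts -> /25 (126 usable): 192.168.178.128/25
Allocation: 192.168.176.0/24 (177 hosts, 254 usable); 192.168.177.0/24 (137 hosts, 254 usable); 192.168.178.0/25 (116 hosts, 126 usable); 192.168.178.128/25 (100 hosts, 126 usable)


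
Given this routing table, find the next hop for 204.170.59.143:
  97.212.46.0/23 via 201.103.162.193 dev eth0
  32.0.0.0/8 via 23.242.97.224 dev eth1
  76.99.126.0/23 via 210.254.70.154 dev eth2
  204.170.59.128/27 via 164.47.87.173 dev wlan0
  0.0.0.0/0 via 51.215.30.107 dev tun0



Longest prefix match for 204.170.59.143:
  /23 97.212.46.0: no
  /8 32.0.0.0: no
  /23 76.99.126.0: no
  /27 204.170.59.128: MATCH
  /0 0.0.0.0: MATCH
Selected: next-hop 164.47.87.173 via wlan0 (matched /27)


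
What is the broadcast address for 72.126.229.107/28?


Network: 72.126.229.96/28
Host bits = 4
Set all host bits to 1:
Broadcast: 72.126.229.111


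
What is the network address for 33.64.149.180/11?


IP:   00100001.01000000.10010101.10110100
Mask: 11111111.11100000.00000000.00000000
AND operation:
Net:  00100001.01000000.00000000.00000000
Network: 33.64.0.0/11


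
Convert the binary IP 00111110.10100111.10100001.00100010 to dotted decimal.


00111110 = 62
10100111 = 167
10100001 = 161
00100010 = 34
IP: 62.167.161.34


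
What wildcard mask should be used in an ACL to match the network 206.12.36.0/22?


Subnet mask: 255.255.252.0
Wildcard = 255.255.255.255 - subnet mask
255 - 255 = 0
255 - 255 = 0
255 - 252 = 3
255 - 0 = 255
Wildcard: 0.0.3.255


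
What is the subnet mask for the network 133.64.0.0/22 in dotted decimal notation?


/22 means 22 network bits, 10 host bits
Binary: 11111111111111111111110000000000
Mask: 255.255.252.0


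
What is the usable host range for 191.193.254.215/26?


Network: 191.193.254.192
Broadcast: 191.193.254.255
First usable = network + 1
Last usable = broadcast - 1
Range: 191.193.254.193 to 191.193.254.254


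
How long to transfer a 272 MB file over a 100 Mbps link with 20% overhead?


Effective throughput = 100 * (1 - 20/100) = 80 Mbps
File size in Mb = 272 * 8 = 2176 Mb
Time = 2176 / 80
Time = 27.2 seconds


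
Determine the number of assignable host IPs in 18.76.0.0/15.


Host bits = 32 - 15 = 17
Total addresses = 2^17 = 131072
Usable = total - 2 (network and broadcast)
Usable hosts: 131070


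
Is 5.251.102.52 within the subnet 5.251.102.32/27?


Subnet network: 5.251.102.32
Test IP AND mask: 5.251.102.32
Yes, 5.251.102.52 is in 5.251.102.32/27


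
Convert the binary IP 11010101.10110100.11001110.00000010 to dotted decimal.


11010101 = 213
10110100 = 180
11001110 = 206
00000010 = 2
IP: 213.180.206.2


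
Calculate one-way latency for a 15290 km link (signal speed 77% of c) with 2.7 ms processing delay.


Speed = 0.77 * 3e5 km/s = 231000 km/s
Propagation delay = 15290 / 231000 = 0.0662 s = 66.1905 ms
Processing delay = 2.7 ms
Total one-way latency = 68.8905 ms


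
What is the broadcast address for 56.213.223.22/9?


Network: 56.128.0.0/9
Host bits = 23
Set all host bits to 1:
Broadcast: 56.255.255.255


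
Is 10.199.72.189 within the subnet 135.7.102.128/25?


Subnet network: 135.7.102.128
Test IP AND mask: 10.199.72.128
No, 10.199.72.189 is not in 135.7.102.128/25


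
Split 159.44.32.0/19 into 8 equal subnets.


New prefix = 19 + 3 = 22
Each subnet has 1024 addresses
  159.44.32.0/22
  159.44.36.0/22
  159.44.40.0/22
  159.44.44.0/22
  159.44.48.0/22
  159.44.52.0/22
  159.44.56.0/22
  159.44.60.0/22
Subnets: 159.44.32.0/22, 159.44.36.0/22, 159.44.40.0/22, 159.44.44.0/22, 159.44.48.0/22, 159.44.52.0/22, 159.44.56.0/22, 159.44.60.0/22


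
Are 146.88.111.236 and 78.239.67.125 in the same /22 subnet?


Mask: 255.255.252.0
146.88.111.236 AND mask = 146.88.108.0
78.239.67.125 AND mask = 78.239.64.0
No, different subnets (146.88.108.0 vs 78.239.64.0)


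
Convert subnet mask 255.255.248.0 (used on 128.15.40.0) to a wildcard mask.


Subnet mask: 255.255.248.0
Wildcard = 255.255.255.255 - subnet mask
255 - 255 = 0
255 - 255 = 0
255 - 248 = 7
255 - 0 = 255
Wildcard: 0.0.7.255


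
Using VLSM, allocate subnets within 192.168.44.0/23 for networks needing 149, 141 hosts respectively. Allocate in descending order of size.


149 hosts -> /24 (254 usable): 192.168.44.0/24
141 hosts -> /24 (254 usable): 192.168.45.0/24
Allocation: 192.168.44.0/24 (149 hosts, 254 usable); 192.168.45.0/24 (141 hosts, 254 usable)


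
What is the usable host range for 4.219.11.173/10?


Network: 4.192.0.0
Broadcast: 4.255.255.255
First usable = network + 1
Last usable = broadcast - 1
Range: 4.192.0.1 to 4.255.255.254


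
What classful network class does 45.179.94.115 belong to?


First octet: 45
Binary: 00101101
0xxxxxxx -> Class A (1-126)
Class A, default mask 255.0.0.0 (/8)


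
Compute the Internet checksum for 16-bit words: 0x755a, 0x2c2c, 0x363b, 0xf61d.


Sum all words (with carry folding):
+ 0x755a = 0x755a
+ 0x2c2c = 0xa186
+ 0x363b = 0xd7c1
+ 0xf61d = 0xcddf
One's complement: ~0xcddf
Checksum = 0x3220


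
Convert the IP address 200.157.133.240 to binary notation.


200 = 11001000
157 = 10011101
133 = 10000101
240 = 11110000
Binary: 11001000.10011101.10000101.11110000


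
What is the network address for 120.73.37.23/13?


IP:   01111000.01001001.00100101.00010111
Mask: 11111111.11111000.00000000.00000000
AND operation:
Net:  01111000.01001000.00000000.00000000
Network: 120.72.0.0/13


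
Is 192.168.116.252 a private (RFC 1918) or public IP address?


RFC 1918 private ranges:
  10.0.0.0/8 (10.0.0.0 - 10.255.255.255)
  172.16.0.0/12 (172.16.0.0 - 172.31.255.255)
  192.168.0.0/16 (192.168.0.0 - 192.168.255.255)
Private (in 192.168.0.0/16)


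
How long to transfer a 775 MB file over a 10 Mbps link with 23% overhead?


Effective throughput = 10 * (1 - 23/100) = 7.7 Mbps
File size in Mb = 775 * 8 = 6200 Mb
Time = 6200 / 7.7
Time = 805.1948 seconds


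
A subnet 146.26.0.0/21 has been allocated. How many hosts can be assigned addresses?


Host bits = 32 - 21 = 11
Total addresses = 2^11 = 2048
Usable = total - 2 (network and broadcast)
Usable hosts: 2046


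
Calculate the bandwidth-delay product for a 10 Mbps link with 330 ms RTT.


BDP = bandwidth * RTT
= 10 Mbps * 330 ms
= 10 * 1e6 * 330 / 1000 bits
= 3300000 bits
= 412500 bytes
= 402.832 KB
BDP = 3300000 bits (412500 bytes)


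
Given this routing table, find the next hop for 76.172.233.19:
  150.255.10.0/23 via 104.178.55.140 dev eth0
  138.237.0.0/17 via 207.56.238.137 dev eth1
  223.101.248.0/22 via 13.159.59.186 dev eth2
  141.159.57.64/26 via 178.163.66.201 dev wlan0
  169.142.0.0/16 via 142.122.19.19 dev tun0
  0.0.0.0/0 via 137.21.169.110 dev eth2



Longest prefix match for 76.172.233.19:
  /23 150.255.10.0: no
  /17 138.237.0.0: no
  /22 223.101.248.0: no
  /26 141.159.57.64: no
  /16 169.142.0.0: no
  /0 0.0.0.0: MATCH
Selected: next-hop 137.21.169.110 via eth2 (matched /0)


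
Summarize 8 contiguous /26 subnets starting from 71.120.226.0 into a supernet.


Original prefix: /26
Number of subnets: 8 = 2^3
New prefix = 26 - 3 = 23
Supernet: 71.120.226.0/23


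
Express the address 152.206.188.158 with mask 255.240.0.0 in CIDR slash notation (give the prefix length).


Binary: 11111111.11110000.00000000.00000000
Count leading 1s
Prefix: /12


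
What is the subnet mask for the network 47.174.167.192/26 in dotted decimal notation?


/26 means 26 network bits, 6 host bits
Binary: 11111111111111111111111111000000
Mask: 255.255.255.192


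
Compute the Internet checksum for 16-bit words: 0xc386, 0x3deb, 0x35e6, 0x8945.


Sum all words (with carry folding):
+ 0xc386 = 0xc386
+ 0x3deb = 0x0172
+ 0x35e6 = 0x3758
+ 0x8945 = 0xc09d
One's complement: ~0xc09d
Checksum = 0x3f62


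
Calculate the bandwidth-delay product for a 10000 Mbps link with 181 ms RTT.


BDP = bandwidth * RTT
= 10000 Mbps * 181 ms
= 10000 * 1e6 * 181 / 1000 bits
= 1810000000 bits
= 226250000 bytes
= 220947.2656 KB
BDP = 1810000000 bits (226250000 bytes)


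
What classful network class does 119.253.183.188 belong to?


First octet: 119
Binary: 01110111
0xxxxxxx -> Class A (1-126)
Class A, default mask 255.0.0.0 (/8)


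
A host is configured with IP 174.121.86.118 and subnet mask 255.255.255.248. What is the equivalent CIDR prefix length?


Binary: 11111111.11111111.11111111.11111000
Count leading 1s
Prefix: /29


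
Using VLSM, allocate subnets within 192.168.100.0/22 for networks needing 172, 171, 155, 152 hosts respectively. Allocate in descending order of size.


172 hosts -> /24 (254 usable): 192.168.100.0/24
171 hosts -> /24 (254 usable): 192.168.101.0/24
155 hosts -> /24 (254 usable): 192.168.102.0/24
152 hosts -> /24 (254 usable): 192.168.103.0/24
Allocation: 192.168.100.0/24 (172 hosts, 254 usable); 192.168.101.0/24 (171 hosts, 254 usable); 192.168.102.0/24 (155 hosts, 254 usable); 192.168.103.0/24 (152 hosts, 254 usable)


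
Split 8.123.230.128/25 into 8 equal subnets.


New prefix = 25 + 3 = 28
Each subnet has 16 addresses
  8.123.230.128/28
  8.123.230.144/28
  8.123.230.160/28
  8.123.230.176/28
  8.123.230.192/28
  8.123.230.208/28
  8.123.230.224/28
  8.123.230.240/28
Subnets: 8.123.230.128/28, 8.123.230.144/28, 8.123.230.160/28, 8.123.230.176/28, 8.123.230.192/28, 8.123.230.208/28, 8.123.230.224/28, 8.123.230.240/28


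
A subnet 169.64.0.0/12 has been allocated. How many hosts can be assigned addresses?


Host bits = 32 - 12 = 20
Total addresses = 2^20 = 1048576
Usable = total - 2 (network and broadcast)
Usable hosts: 1048574


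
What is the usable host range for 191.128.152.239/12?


Network: 191.128.0.0
Broadcast: 191.143.255.255
First usable = network + 1
Last usable = broadcast - 1
Range: 191.128.0.1 to 191.143.255.254


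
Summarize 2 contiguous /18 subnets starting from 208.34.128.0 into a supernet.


Original prefix: /18
Number of subnets: 2 = 2^1
New prefix = 18 - 1 = 17
Supernet: 208.34.128.0/17


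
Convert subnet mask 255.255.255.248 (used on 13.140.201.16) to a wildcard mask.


Subnet mask: 255.255.255.248
Wildcard = 255.255.255.255 - subnet mask
255 - 255 = 0
255 - 255 = 0
255 - 255 = 0
255 - 248 = 7
Wildcard: 0.0.0.7


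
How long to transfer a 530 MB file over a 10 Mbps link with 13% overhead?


Effective throughput = 10 * (1 - 13/100) = 8.7 Mbps
File size in Mb = 530 * 8 = 4240 Mb
Time = 4240 / 8.7
Time = 487.3563 seconds


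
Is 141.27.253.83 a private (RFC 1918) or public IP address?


RFC 1918 private ranges:
  10.0.0.0/8 (10.0.0.0 - 10.255.255.255)
  172.16.0.0/12 (172.16.0.0 - 172.31.255.255)
  192.168.0.0/16 (192.168.0.0 - 192.168.255.255)
Public (not in any RFC 1918 range)


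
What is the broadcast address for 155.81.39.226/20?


Network: 155.81.32.0/20
Host bits = 12
Set all host bits to 1:
Broadcast: 155.81.47.255


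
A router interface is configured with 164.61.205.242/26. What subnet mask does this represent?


/26 means 26 network bits, 6 host bits
Binary: 11111111111111111111111111000000
Mask: 255.255.255.192


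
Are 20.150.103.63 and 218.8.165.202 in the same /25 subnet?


Mask: 255.255.255.128
20.150.103.63 AND mask = 20.150.103.0
218.8.165.202 AND mask = 218.8.165.128
No, different subnets (20.150.103.0 vs 218.8.165.128)


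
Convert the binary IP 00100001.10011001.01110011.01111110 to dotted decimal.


00100001 = 33
10011001 = 153
01110011 = 115
01111110 = 126
IP: 33.153.115.126


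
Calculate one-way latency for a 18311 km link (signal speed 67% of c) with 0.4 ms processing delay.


Speed = 0.67 * 3e5 km/s = 201000 km/s
Propagation delay = 18311 / 201000 = 0.0911 s = 91.0995 ms
Processing delay = 0.4 ms
Total one-way latency = 91.4995 ms


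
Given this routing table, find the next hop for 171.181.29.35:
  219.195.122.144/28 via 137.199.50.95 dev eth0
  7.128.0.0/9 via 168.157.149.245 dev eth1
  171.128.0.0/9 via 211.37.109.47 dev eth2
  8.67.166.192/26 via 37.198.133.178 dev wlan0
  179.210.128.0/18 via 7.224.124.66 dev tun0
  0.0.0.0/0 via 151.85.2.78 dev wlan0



Longest prefix match for 171.181.29.35:
  /28 219.195.122.144: no
  /9 7.128.0.0: no
  /9 171.128.0.0: MATCH
  /26 8.67.166.192: no
  /18 179.210.128.0: no
  /0 0.0.0.0: MATCH
Selected: next-hop 211.37.109.47 via eth2 (matched /9)


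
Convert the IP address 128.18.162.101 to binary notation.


128 = 10000000
18 = 00010010
162 = 10100010
101 = 01100101
Binary: 10000000.00010010.10100010.01100101


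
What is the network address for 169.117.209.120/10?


IP:   10101001.01110101.11010001.01111000
Mask: 11111111.11000000.00000000.00000000
AND operation:
Net:  10101001.01000000.00000000.00000000
Network: 169.64.0.0/10


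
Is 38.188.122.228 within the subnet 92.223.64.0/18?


Subnet network: 92.223.64.0
Test IP AND mask: 38.188.64.0
No, 38.188.122.228 is not in 92.223.64.0/18


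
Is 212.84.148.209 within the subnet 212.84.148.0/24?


Subnet network: 212.84.148.0
Test IP AND mask: 212.84.148.0
Yes, 212.84.148.209 is in 212.84.148.0/24


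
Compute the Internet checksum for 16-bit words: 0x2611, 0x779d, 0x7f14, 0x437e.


Sum all words (with carry folding):
+ 0x2611 = 0x2611
+ 0x779d = 0x9dae
+ 0x7f14 = 0x1cc3
+ 0x437e = 0x6041
One's complement: ~0x6041
Checksum = 0x9fbe


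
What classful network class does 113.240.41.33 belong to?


First octet: 113
Binary: 01110001
0xxxxxxx -> Class A (1-126)
Class A, default mask 255.0.0.0 (/8)


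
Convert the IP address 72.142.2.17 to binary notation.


72 = 01001000
142 = 10001110
2 = 00000010
17 = 00010001
Binary: 01001000.10001110.00000010.00010001


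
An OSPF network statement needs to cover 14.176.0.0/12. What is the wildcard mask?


Subnet mask: 255.240.0.0
Wildcard = 255.255.255.255 - subnet mask
255 - 255 = 0
255 - 240 = 15
255 - 0 = 255
255 - 0 = 255
Wildcard: 0.15.255.255


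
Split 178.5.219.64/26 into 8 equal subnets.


New prefix = 26 + 3 = 29
Each subnet has 8 addresses
  178.5.219.64/29
  178.5.219.72/29
  178.5.219.80/29
  178.5.219.88/29
  178.5.219.96/29
  178.5.219.104/29
  178.5.219.112/29
  178.5.219.120/29
Subnets: 178.5.219.64/29, 178.5.219.72/29, 178.5.219.80/29, 178.5.219.88/29, 178.5.219.96/29, 178.5.219.104/29, 178.5.219.112/29, 178.5.219.120/29


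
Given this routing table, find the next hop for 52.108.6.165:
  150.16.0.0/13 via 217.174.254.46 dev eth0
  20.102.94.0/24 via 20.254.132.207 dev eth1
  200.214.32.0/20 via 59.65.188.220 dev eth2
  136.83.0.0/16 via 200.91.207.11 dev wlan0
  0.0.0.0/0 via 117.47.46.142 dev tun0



Longest prefix match for 52.108.6.165:
  /13 150.16.0.0: no
  /24 20.102.94.0: no
  /20 200.214.32.0: no
  /16 136.83.0.0: no
  /0 0.0.0.0: MATCH
Selected: next-hop 117.47.46.142 via tun0 (matched /0)


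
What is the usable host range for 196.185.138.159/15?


Network: 196.184.0.0
Broadcast: 196.185.255.255
First usable = network + 1
Last usable = broadcast - 1
Range: 196.184.0.1 to 196.185.255.254


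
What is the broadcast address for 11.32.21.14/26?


Network: 11.32.21.0/26
Host bits = 6
Set all host bits to 1:
Broadcast: 11.32.21.63


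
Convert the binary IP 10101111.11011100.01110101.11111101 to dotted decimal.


10101111 = 175
11011100 = 220
01110101 = 117
11111101 = 253
IP: 175.220.117.253


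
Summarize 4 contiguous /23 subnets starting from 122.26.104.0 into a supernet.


Original prefix: /23
Number of subnets: 4 = 2^2
New prefix = 23 - 2 = 21
Supernet: 122.26.104.0/21


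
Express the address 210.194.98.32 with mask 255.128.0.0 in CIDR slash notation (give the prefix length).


Binary: 11111111.10000000.00000000.00000000
Count leading 1s
Prefix: /9


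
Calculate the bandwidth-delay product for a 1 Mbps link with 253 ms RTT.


BDP = bandwidth * RTT
= 1 Mbps * 253 ms
= 1 * 1e6 * 253 / 1000 bits
= 253000 bits
= 31625 bytes
= 30.8838 KB
BDP = 253000 bits (31625 bytes)


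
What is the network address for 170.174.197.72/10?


IP:   10101010.10101110.11000101.01001000
Mask: 11111111.11000000.00000000.00000000
AND operation:
Net:  10101010.10000000.00000000.00000000
Network: 170.128.0.0/10


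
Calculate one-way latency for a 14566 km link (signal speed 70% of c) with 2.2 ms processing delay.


Speed = 0.7 * 3e5 km/s = 210000 km/s
Propagation delay = 14566 / 210000 = 0.0694 s = 69.3619 ms
Processing delay = 2.2 ms
Total one-way latency = 71.5619 ms


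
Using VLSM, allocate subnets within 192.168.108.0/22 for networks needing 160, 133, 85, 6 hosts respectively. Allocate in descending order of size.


160 hosts -> /24 (254 usable): 192.168.108.0/24
133 hosts -> /24 (254 usable): 192.168.109.0/24
85 hosts -> /25 (126 usable): 192.168.110.0/25
6 hosts -> /29 (6 usable): 192.168.110.128/29
Allocation: 192.168.108.0/24 (160 hosts, 254 usable); 192.168.109.0/24 (133 hosts, 254 usable); 192.168.110.0/25 (85 hosts, 126 usable); 192.168.110.128/29 (6 hosts, 6 usable)


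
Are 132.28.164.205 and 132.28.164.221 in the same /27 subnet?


Mask: 255.255.255.224
132.28.164.205 AND mask = 132.28.164.192
132.28.164.221 AND mask = 132.28.164.192
Yes, same subnet (132.28.164.192)


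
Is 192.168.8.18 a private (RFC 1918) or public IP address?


RFC 1918 private ranges:
  10.0.0.0/8 (10.0.0.0 - 10.255.255.255)
  172.16.0.0/12 (172.16.0.0 - 172.31.255.255)
  192.168.0.0/16 (192.168.0.0 - 192.168.255.255)
Private (in 192.168.0.0/16)


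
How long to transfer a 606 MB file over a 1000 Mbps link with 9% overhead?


Effective throughput = 1000 * (1 - 9/100) = 910 Mbps
File size in Mb = 606 * 8 = 4848 Mb
Time = 4848 / 910
Time = 5.3275 seconds


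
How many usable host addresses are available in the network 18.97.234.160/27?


Host bits = 32 - 27 = 5
Total addresses = 2^5 = 32
Usable = total - 2 (network and broadcast)
Usable hosts: 30


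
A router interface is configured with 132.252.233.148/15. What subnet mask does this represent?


/15 means 15 network bits, 17 host bits
Binary: 11111111111111100000000000000000
Mask: 255.254.0.0


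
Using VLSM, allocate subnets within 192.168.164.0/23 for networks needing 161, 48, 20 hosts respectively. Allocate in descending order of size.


161 hosts -> /24 (254 usable): 192.168.164.0/24
48 hosts -> /26 (62 usable): 192.168.165.0/26
20 hosts -> /27 (30 usable): 192.168.165.64/27
Allocation: 192.168.164.0/24 (161 hosts, 254 usable); 192.168.165.0/26 (48 hosts, 62 usable); 192.168.165.64/27 (20 hosts, 30 usable)


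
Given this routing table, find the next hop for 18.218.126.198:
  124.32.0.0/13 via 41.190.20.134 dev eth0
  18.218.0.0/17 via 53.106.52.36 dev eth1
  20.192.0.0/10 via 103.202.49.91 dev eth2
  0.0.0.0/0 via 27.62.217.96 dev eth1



Longest prefix match for 18.218.126.198:
  /13 124.32.0.0: no
  /17 18.218.0.0: MATCH
  /10 20.192.0.0: no
  /0 0.0.0.0: MATCH
Selected: next-hop 53.106.52.36 via eth1 (matched /17)


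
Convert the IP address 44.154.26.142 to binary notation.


44 = 00101100
154 = 10011010
26 = 00011010
142 = 10001110
Binary: 00101100.10011010.00011010.10001110


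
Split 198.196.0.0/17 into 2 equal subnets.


New prefix = 17 + 1 = 18
Each subnet has 16384 addresses
  198.196.0.0/18
  198.196.64.0/18
Subnets: 198.196.0.0/18, 198.196.64.0/18


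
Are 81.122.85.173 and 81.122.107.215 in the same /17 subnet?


Mask: 255.255.128.0
81.122.85.173 AND mask = 81.122.0.0
81.122.107.215 AND mask = 81.122.0.0
Yes, same subnet (81.122.0.0)


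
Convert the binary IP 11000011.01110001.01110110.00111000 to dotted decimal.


11000011 = 195
01110001 = 113
01110110 = 118
00111000 = 56
IP: 195.113.118.56


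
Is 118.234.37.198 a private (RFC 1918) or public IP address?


RFC 1918 private ranges:
  10.0.0.0/8 (10.0.0.0 - 10.255.255.255)
  172.16.0.0/12 (172.16.0.0 - 172.31.255.255)
  192.168.0.0/16 (192.168.0.0 - 192.168.255.255)
Public (not in any RFC 1918 range)


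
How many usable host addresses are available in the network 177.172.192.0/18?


Host bits = 32 - 18 = 14
Total addresses = 2^14 = 16384
Usable = total - 2 (network and broadcast)
Usable hosts: 16382


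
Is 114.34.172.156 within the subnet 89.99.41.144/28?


Subnet network: 89.99.41.144
Test IP AND mask: 114.34.172.144
No, 114.34.172.156 is not in 89.99.41.144/28


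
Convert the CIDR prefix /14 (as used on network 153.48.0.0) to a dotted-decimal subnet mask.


/14 means 14 network bits, 18 host bits
Binary: 11111111111111000000000000000000
Mask: 255.252.0.0


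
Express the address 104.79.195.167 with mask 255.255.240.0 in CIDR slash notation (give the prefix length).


Binary: 11111111.11111111.11110000.00000000
Count leading 1s
Prefix: /20


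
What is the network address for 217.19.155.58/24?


IP:   11011001.00010011.10011011.00111010
Mask: 11111111.11111111.11111111.00000000
AND operation:
Net:  11011001.00010011.10011011.00000000
Network: 217.19.155.0/24


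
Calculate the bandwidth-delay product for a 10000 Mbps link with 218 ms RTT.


BDP = bandwidth * RTT
= 10000 Mbps * 218 ms
= 10000 * 1e6 * 218 / 1000 bits
= 2180000000 bits
= 272500000 bytes
= 266113.2812 KB
BDP = 2180000000 bits (272500000 bytes)


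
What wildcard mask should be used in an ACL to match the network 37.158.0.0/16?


Subnet mask: 255.255.0.0
Wildcard = 255.255.255.255 - subnet mask
255 - 255 = 0
255 - 255 = 0
255 - 0 = 255
255 - 0 = 255
Wildcard: 0.0.255.255


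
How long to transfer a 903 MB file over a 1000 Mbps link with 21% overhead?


Effective throughput = 1000 * (1 - 21/100) = 790 Mbps
File size in Mb = 903 * 8 = 7224 Mb
Time = 7224 / 790
Time = 9.1443 seconds


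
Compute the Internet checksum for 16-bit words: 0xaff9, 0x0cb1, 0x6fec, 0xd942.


Sum all words (with carry folding):
+ 0xaff9 = 0xaff9
+ 0x0cb1 = 0xbcaa
+ 0x6fec = 0x2c97
+ 0xd942 = 0x05da
One's complement: ~0x05da
Checksum = 0xfa25


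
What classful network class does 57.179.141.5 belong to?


First octet: 57
Binary: 00111001
0xxxxxxx -> Class A (1-126)
Class A, default mask 255.0.0.0 (/8)


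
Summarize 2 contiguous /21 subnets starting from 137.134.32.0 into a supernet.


Original prefix: /21
Number of subnets: 2 = 2^1
New prefix = 21 - 1 = 20
Supernet: 137.134.32.0/20


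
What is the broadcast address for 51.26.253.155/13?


Network: 51.24.0.0/13
Host bits = 19
Set all host bits to 1:
Broadcast: 51.31.255.255


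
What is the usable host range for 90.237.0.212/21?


Network: 90.237.0.0
Broadcast: 90.237.7.255
First usable = network + 1
Last usable = broadcast - 1
Range: 90.237.0.1 to 90.237.7.254


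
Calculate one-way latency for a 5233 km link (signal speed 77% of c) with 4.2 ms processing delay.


Speed = 0.77 * 3e5 km/s = 231000 km/s
Propagation delay = 5233 / 231000 = 0.0227 s = 22.6537 ms
Processing delay = 4.2 ms
Total one-way latency = 26.8537 ms


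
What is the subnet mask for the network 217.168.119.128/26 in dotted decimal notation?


/26 means 26 network bits, 6 host bits
Binary: 11111111111111111111111111000000
Mask: 255.255.255.192


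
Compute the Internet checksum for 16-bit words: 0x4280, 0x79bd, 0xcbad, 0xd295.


Sum all words (with carry folding):
+ 0x4280 = 0x4280
+ 0x79bd = 0xbc3d
+ 0xcbad = 0x87eb
+ 0xd295 = 0x5a81
One's complement: ~0x5a81
Checksum = 0xa57e


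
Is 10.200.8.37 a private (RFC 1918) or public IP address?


RFC 1918 private ranges:
  10.0.0.0/8 (10.0.0.0 - 10.255.255.255)
  172.16.0.0/12 (172.16.0.0 - 172.31.255.255)
  192.168.0.0/16 (192.168.0.0 - 192.168.255.255)
Private (in 10.0.0.0/8)


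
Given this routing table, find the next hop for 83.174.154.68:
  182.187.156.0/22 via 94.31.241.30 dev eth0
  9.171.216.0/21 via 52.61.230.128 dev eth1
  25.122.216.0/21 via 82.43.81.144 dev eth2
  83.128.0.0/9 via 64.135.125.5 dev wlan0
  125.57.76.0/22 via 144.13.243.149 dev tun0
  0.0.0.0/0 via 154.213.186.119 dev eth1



Longest prefix match for 83.174.154.68:
  /22 182.187.156.0: no
  /21 9.171.216.0: no
  /21 25.122.216.0: no
  /9 83.128.0.0: MATCH
  /22 125.57.76.0: no
  /0 0.0.0.0: MATCH
Selected: next-hop 64.135.125.5 via wlan0 (matched /9)


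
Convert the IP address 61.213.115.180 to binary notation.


61 = 00111101
213 = 11010101
115 = 01110011
180 = 10110100
Binary: 00111101.11010101.01110011.10110100


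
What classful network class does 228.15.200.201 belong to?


First octet: 228
Binary: 11100100
1110xxxx -> Class D (224-239)
Class D (multicast), default mask N/A


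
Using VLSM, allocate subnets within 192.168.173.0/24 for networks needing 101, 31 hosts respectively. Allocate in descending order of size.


101 hosts -> /25 (126 usable): 192.168.173.0/25
31 hosts -> /26 (62 usable): 192.168.173.128/26
Allocation: 192.168.173.0/25 (101 hosts, 126 usable); 192.168.173.128/26 (31 hosts, 62 usable)


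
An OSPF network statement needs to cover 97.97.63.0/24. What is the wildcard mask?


Subnet mask: 255.255.255.0
Wildcard = 255.255.255.255 - subnet mask
255 - 255 = 0
255 - 255 = 0
255 - 255 = 0
255 - 0 = 255
Wildcard: 0.0.0.255


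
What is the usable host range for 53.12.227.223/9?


Network: 53.0.0.0
Broadcast: 53.127.255.255
First usable = network + 1
Last usable = broadcast - 1
Range: 53.0.0.1 to 53.127.255.254


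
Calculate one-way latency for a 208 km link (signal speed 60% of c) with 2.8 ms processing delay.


Speed = 0.6 * 3e5 km/s = 180000 km/s
Propagation delay = 208 / 180000 = 0.0012 s = 1.1556 ms
Processing delay = 2.8 ms
Total one-way latency = 3.9556 ms


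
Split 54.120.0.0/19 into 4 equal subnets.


New prefix = 19 + 2 = 21
Each subnet has 2048 addresses
  54.120.0.0/21
  54.120.8.0/21
  54.120.16.0/21
  54.120.24.0/21
Subnets: 54.120.0.0/21, 54.120.8.0/21, 54.120.16.0/21, 54.120.24.0/21


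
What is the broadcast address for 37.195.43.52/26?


Network: 37.195.43.0/26
Host bits = 6
Set all host bits to 1:
Broadcast: 37.195.43.63


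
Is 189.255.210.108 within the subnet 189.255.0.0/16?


Subnet network: 189.255.0.0
Test IP AND mask: 189.255.0.0
Yes, 189.255.210.108 is in 189.255.0.0/16


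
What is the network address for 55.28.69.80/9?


IP:   00110111.00011100.01000101.01010000
Mask: 11111111.10000000.00000000.00000000
AND operation:
Net:  00110111.00000000.00000000.00000000
Network: 55.0.0.0/9


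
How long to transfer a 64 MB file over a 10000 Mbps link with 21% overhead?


Effective throughput = 10000 * (1 - 21/100) = 7900 Mbps
File size in Mb = 64 * 8 = 512 Mb
Time = 512 / 7900
Time = 0.0648 seconds


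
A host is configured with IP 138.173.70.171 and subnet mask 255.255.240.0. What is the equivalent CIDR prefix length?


Binary: 11111111.11111111.11110000.00000000
Count leading 1s
Prefix: /20


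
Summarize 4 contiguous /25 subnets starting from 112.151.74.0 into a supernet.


Original prefix: /25
Number of subnets: 4 = 2^2
New prefix = 25 - 2 = 23
Supernet: 112.151.74.0/23


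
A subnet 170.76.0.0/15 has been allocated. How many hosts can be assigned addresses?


Host bits = 32 - 15 = 17
Total addresses = 2^17 = 131072
Usable = total - 2 (network and broadcast)
Usable hosts: 131070


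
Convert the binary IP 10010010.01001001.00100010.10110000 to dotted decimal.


10010010 = 146
01001001 = 73
00100010 = 34
10110000 = 176
IP: 146.73.34.176


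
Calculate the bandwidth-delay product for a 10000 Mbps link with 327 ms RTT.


BDP = bandwidth * RTT
= 10000 Mbps * 327 ms
= 10000 * 1e6 * 327 / 1000 bits
= 3270000000 bits
= 408750000 bytes
= 399169.9219 KB
BDP = 3270000000 bits (408750000 bytes)


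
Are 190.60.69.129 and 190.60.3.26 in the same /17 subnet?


Mask: 255.255.128.0
190.60.69.129 AND mask = 190.60.0.0
190.60.3.26 AND mask = 190.60.0.0
Yes, same subnet (190.60.0.0)


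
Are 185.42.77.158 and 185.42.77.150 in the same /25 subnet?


Mask: 255.255.255.128
185.42.77.158 AND mask = 185.42.77.128
185.42.77.150 AND mask = 185.42.77.128
Yes, same subnet (185.42.77.128)


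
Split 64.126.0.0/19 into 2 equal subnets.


New prefix = 19 + 1 = 20
Each subnet has 4096 addresses
  64.126.0.0/20
  64.126.16.0/20
Subnets: 64.126.0.0/20, 64.126.16.0/20


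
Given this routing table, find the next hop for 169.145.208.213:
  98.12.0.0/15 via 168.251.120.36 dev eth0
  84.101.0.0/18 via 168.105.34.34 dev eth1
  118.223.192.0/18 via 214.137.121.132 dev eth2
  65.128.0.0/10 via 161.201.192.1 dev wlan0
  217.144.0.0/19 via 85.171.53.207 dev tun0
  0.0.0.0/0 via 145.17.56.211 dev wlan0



Longest prefix match for 169.145.208.213:
  /15 98.12.0.0: no
  /18 84.101.0.0: no
  /18 118.223.192.0: no
  /10 65.128.0.0: no
  /19 217.144.0.0: no
  /0 0.0.0.0: MATCH
Selected: next-hop 145.17.56.211 via wlan0 (matched /0)


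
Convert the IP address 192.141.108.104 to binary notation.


192 = 11000000
141 = 10001101
108 = 01101100
104 = 01101000
Binary: 11000000.10001101.01101100.01101000


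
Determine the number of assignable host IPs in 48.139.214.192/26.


Host bits = 32 - 26 = 6
Total addresses = 2^6 = 64
Usable = total - 2 (network and broadcast)
Usable hosts: 62


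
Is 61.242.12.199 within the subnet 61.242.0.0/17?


Subnet network: 61.242.0.0
Test IP AND mask: 61.242.0.0
Yes, 61.242.12.199 is in 61.242.0.0/17


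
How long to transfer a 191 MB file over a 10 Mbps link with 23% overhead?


Effective throughput = 10 * (1 - 23/100) = 7.7 Mbps
File size in Mb = 191 * 8 = 1528 Mb
Time = 1528 / 7.7
Time = 198.4416 seconds


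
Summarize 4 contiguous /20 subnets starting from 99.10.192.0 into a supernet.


Original prefix: /20
Number of subnets: 4 = 2^2
New prefix = 20 - 2 = 18
Supernet: 99.10.192.0/18


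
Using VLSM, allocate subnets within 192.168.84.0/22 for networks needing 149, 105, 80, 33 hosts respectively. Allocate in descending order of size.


149 hosts -> /24 (254 usable): 192.168.84.0/24
105 hosts -> /25 (126 usable): 192.168.85.0/25
80 hosts -> /25 (126 usable): 192.168.85.128/25
33 hosts -> /26 (62 usable): 192.168.86.0/26
Allocation: 192.168.84.0/24 (149 hosts, 254 usable); 192.168.85.0/25 (105 hosts, 126 usable); 192.168.85.128/25 (80 hosts, 126 usable); 192.168.86.0/26 (33 hosts, 62 usable)
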